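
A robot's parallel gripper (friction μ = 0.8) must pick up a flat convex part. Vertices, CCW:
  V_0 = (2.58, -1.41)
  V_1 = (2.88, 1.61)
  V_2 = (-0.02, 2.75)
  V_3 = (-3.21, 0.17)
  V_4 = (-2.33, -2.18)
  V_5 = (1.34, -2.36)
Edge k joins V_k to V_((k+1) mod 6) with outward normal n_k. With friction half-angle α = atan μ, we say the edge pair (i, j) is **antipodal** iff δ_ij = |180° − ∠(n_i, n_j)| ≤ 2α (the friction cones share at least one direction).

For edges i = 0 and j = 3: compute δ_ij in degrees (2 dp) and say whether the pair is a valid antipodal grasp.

δ = 26.20°, valid

α = atan 0.8 = 38.66°;  2α = 77.32°
edge 0: e_0 = (+0.30, +3.02);  n_0 = (+0.9951, -0.0989)
edge 3: e_3 = (+0.88, -2.35);  n_3 = (-0.9365, -0.3507)
∠(n_0, n_3) = 153.80°
δ = |180° − 153.80°| = 26.20°
26.20° ≤ 2α = 77.32°  →  valid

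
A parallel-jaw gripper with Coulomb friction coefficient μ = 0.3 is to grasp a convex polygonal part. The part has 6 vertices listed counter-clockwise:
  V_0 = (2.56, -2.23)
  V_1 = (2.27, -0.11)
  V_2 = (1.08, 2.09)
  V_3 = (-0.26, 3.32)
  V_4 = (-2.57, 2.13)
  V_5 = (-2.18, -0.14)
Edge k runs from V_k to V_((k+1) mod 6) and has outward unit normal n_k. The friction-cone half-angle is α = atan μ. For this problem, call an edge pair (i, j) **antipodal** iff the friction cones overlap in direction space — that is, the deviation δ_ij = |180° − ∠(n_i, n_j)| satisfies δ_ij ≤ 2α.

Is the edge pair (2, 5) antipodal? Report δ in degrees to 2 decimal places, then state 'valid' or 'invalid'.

α = atan 0.3 = 16.70°;  2α = 33.40°
edge 2: e_2 = (-1.34, +1.23);  n_2 = (+0.6762, +0.7367)
edge 5: e_5 = (+4.74, -2.09);  n_5 = (-0.4035, -0.9150)
∠(n_2, n_5) = 161.24°
δ = |180° − 161.24°| = 18.76°
18.76° ≤ 2α = 33.40°  →  valid

δ = 18.76°, valid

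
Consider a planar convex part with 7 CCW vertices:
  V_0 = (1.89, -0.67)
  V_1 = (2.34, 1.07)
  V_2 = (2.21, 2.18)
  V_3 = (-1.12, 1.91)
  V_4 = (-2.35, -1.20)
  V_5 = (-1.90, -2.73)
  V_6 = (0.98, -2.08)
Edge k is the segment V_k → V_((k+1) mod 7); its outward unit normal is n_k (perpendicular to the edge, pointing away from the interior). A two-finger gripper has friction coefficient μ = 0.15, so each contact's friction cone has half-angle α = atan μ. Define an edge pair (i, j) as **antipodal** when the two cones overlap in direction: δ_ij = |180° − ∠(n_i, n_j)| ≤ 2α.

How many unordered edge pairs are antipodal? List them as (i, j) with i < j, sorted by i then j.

count = 4; pairs: (0,3), (1,4), (2,5), (3,6)

α = atan 0.15 = 8.53°;  2α = 17.06°
n_0 = (+0.9681, -0.2504)
n_1 = (+0.9932, +0.1163)
n_2 = (-0.0808, +0.9967)
n_3 = (-0.9299, +0.3678)
n_4 = (-0.9594, -0.2822)
n_5 = (+0.2202, -0.9755)
n_6 = (+0.8402, -0.5423)
  (0,1): δ = 158.82°  ·
  (0,2): δ = 70.86°  ·
  (0,3): δ = 7.08°  ✓
  (0,4): δ = 30.89°  ·
  (0,5): δ = 117.22°  ·
  (0,6): δ = 161.66°  ·
  (1,2): δ = 92.04°  ·
  (1,3): δ = 28.26°  ·
  (1,4): δ = 9.71°  ✓
  (1,5): δ = 96.04°  ·
  (1,6): δ = 140.48°  ·
  (2,3): δ = 116.21°  ·
  (2,4): δ = 78.25°  ·
  (2,5): δ = 8.08°  ✓
  (2,6): δ = 52.53°  ·
  (3,4): δ = 142.03°  ·
  (3,5): δ = 55.70°  ·
  (3,6): δ = 11.26°  ✓
  (4,5): δ = 93.67°  ·
  (4,6): δ = 49.23°  ·
  (5,6): δ = 135.56°  ·
antipodal pairs: 4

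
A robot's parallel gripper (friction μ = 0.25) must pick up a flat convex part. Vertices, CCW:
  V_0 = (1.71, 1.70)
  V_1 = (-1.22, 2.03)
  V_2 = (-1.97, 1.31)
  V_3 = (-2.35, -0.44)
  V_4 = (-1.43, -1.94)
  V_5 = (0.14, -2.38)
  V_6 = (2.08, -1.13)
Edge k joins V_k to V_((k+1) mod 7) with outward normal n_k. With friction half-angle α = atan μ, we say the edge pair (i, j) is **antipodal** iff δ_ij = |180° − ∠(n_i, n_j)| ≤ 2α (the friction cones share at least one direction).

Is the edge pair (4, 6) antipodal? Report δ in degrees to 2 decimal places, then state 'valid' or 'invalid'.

α = atan 0.25 = 14.04°;  2α = 28.07°
edge 4: e_4 = (+1.57, -0.44);  n_4 = (-0.2699, -0.9629)
edge 6: e_6 = (-0.37, +2.83);  n_6 = (+0.9916, +0.1296)
∠(n_4, n_6) = 113.10°
δ = |180° − 113.10°| = 66.90°
66.90° > 2α = 28.07°  →  invalid

δ = 66.90°, invalid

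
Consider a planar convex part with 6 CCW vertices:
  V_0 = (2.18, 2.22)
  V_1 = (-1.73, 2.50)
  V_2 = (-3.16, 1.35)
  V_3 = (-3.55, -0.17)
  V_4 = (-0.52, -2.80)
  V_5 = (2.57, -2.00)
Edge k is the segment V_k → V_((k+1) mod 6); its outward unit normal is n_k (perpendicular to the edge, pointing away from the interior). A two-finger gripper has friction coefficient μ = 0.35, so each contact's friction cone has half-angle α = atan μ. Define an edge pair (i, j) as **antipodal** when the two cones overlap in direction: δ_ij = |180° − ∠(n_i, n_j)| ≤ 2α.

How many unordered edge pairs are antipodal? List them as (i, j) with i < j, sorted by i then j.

count = 4; pairs: (0,3), (0,4), (1,4), (2,5)

α = atan 0.35 = 19.29°;  2α = 38.58°
n_0 = (+0.0714, +0.9974)
n_1 = (-0.6267, +0.7793)
n_2 = (-0.9686, +0.2485)
n_3 = (-0.6555, -0.7552)
n_4 = (+0.2506, -0.9681)
n_5 = (+0.9958, +0.0920)
  (0,1): δ = 137.10°  ·
  (0,2): δ = 100.29°  ·
  (0,3): δ = 36.86°  ✓
  (0,4): δ = 18.61°  ✓
  (0,5): δ = 99.38°  ·
  (1,2): δ = 143.20°  ·
  (1,3): δ = 79.76°  ·
  (1,4): δ = 24.29°  ✓
  (1,5): δ = 56.47°  ·
  (2,3): δ = 116.57°  ·
  (2,4): δ = 61.09°  ·
  (2,5): δ = 19.67°  ✓
  (3,4): δ = 124.53°  ·
  (3,5): δ = 43.76°  ·
  (4,5): δ = 99.24°  ·
antipodal pairs: 4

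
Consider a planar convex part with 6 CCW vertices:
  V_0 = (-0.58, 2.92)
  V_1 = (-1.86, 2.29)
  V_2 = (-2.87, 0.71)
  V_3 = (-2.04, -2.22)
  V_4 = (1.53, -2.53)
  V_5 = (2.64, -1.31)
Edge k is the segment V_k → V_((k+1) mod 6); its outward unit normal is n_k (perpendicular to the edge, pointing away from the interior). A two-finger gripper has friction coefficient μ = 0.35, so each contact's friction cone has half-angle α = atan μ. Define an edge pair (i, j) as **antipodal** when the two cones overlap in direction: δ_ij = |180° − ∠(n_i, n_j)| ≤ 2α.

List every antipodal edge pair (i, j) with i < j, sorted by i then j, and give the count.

count = 4; pairs: (0,3), (0,4), (1,4), (2,5)

α = atan 0.35 = 19.29°;  2α = 38.58°
n_0 = (-0.4416, +0.8972)
n_1 = (-0.8426, +0.5386)
n_2 = (-0.9621, -0.2726)
n_3 = (-0.0865, -0.9963)
n_4 = (+0.7397, -0.6730)
n_5 = (+0.7957, +0.6057)
  (0,1): δ = 148.79°  ·
  (0,2): δ = 100.39°  ·
  (0,3): δ = 31.17°  ✓
  (0,4): δ = 21.50°  ✓
  (0,5): δ = 101.07°  ·
  (1,2): δ = 131.60°  ·
  (1,3): δ = 62.37°  ·
  (1,4): δ = 9.71°  ✓
  (1,5): δ = 69.87°  ·
  (2,3): δ = 110.78°  ·
  (2,4): δ = 58.11°  ·
  (2,5): δ = 21.46°  ✓
  (3,4): δ = 127.33°  ·
  (3,5): δ = 47.76°  ·
  (4,5): δ = 100.42°  ·
antipodal pairs: 4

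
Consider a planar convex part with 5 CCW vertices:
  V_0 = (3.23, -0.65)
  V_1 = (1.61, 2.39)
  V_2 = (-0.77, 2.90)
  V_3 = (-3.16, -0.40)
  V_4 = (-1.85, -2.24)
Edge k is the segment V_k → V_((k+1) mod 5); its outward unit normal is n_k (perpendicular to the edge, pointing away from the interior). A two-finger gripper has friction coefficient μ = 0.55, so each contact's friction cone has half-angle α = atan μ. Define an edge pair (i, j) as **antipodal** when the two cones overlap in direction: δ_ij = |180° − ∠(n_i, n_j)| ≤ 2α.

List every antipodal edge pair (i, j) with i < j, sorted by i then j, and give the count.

count = 4; pairs: (0,3), (1,3), (1,4), (2,4)

α = atan 0.55 = 28.81°;  2α = 57.62°
n_0 = (+0.8825, +0.4703)
n_1 = (+0.2095, +0.9778)
n_2 = (-0.8099, +0.5866)
n_3 = (-0.8146, -0.5800)
n_4 = (+0.2987, -0.9543)
  (0,1): δ = 130.15°  ·
  (0,2): δ = 63.97°  ·
  (0,3): δ = 7.40°  ✓
  (0,4): δ = 79.33°  ·
  (1,2): δ = 113.82°  ·
  (1,3): δ = 42.46°  ✓
  (1,4): δ = 29.47°  ✓
  (2,3): δ = 108.64°  ·
  (2,4): δ = 36.71°  ✓
  (3,4): δ = 108.07°  ·
antipodal pairs: 4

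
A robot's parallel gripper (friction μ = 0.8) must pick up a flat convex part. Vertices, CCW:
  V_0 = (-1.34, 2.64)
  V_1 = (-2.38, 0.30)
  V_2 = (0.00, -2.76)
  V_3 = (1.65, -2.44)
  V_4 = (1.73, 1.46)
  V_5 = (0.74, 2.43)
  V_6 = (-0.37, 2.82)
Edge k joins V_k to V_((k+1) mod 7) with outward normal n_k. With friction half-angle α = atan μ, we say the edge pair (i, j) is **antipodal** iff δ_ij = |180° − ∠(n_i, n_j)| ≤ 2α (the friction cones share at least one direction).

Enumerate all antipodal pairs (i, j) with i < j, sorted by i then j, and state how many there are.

α = atan 0.8 = 38.66°;  2α = 77.32°
n_0 = (-0.9138, +0.4061)
n_1 = (-0.7894, -0.6139)
n_2 = (+0.1904, -0.9817)
n_3 = (+0.9998, -0.0205)
n_4 = (+0.6999, +0.7143)
n_5 = (+0.3315, +0.9435)
n_6 = (-0.1825, +0.9832)
  (0,1): δ = 118.16°  ·
  (0,2): δ = 55.06°  ✓
  (0,3): δ = 22.79°  ✓
  (0,4): δ = 69.55°  ✓
  (0,5): δ = 94.60°  ·
  (0,6): δ = 124.48°  ·
  (1,2): δ = 116.90°  ·
  (1,3): δ = 39.05°  ✓
  (1,4): δ = 7.71°  ✓
  (1,5): δ = 32.77°  ✓
  (1,6): δ = 62.64°  ✓
  (2,3): δ = 102.15°  ·
  (2,4): δ = 55.39°  ✓
  (2,5): δ = 30.33°  ✓
  (2,6): δ = 0.46°  ✓
  (3,4): δ = 133.24°  ·
  (3,5): δ = 108.18°  ·
  (3,6): δ = 78.31°  ·
  (4,5): δ = 154.94°  ·
  (4,6): δ = 125.07°  ·
  (5,6): δ = 150.13°  ·
antipodal pairs: 10

count = 10; pairs: (0,2), (0,3), (0,4), (1,3), (1,4), (1,5), (1,6), (2,4), (2,5), (2,6)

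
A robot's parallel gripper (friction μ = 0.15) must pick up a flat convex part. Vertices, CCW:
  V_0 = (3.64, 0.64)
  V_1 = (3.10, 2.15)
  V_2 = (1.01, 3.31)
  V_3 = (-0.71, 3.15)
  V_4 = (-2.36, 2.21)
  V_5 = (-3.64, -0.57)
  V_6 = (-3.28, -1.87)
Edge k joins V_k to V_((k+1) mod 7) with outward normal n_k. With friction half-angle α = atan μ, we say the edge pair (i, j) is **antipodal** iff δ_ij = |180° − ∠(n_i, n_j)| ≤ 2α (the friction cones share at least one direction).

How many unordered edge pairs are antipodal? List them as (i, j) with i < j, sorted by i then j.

count = 3; pairs: (0,5), (2,6), (3,6)

α = atan 0.15 = 8.53°;  2α = 17.06°
n_0 = (+0.9416, +0.3367)
n_1 = (+0.4853, +0.8744)
n_2 = (-0.0926, +0.9957)
n_3 = (-0.4950, +0.8689)
n_4 = (-0.9083, +0.4182)
n_5 = (-0.9637, -0.2669)
n_6 = (+0.3410, -0.9401)
  (0,1): δ = 138.71°  ·
  (0,2): δ = 104.36°  ·
  (0,3): δ = 80.01°  ·
  (0,4): δ = 44.40°  ·
  (0,5): δ = 4.20°  ✓
  (0,6): δ = 90.26°  ·
  (1,2): δ = 145.65°  ·
  (1,3): δ = 121.30°  ·
  (1,4): δ = 85.69°  ·
  (1,5): δ = 45.49°  ·
  (1,6): δ = 48.97°  ·
  (2,3): δ = 155.64°  ·
  (2,4): δ = 120.04°  ·
  (2,5): δ = 79.84°  ·
  (2,6): δ = 14.62°  ✓
  (3,4): δ = 144.39°  ·
  (3,5): δ = 104.19°  ·
  (3,6): δ = 9.73°  ✓
  (4,5): δ = 139.80°  ·
  (4,6): δ = 45.34°  ·
  (5,6): δ = 85.54°  ·
antipodal pairs: 3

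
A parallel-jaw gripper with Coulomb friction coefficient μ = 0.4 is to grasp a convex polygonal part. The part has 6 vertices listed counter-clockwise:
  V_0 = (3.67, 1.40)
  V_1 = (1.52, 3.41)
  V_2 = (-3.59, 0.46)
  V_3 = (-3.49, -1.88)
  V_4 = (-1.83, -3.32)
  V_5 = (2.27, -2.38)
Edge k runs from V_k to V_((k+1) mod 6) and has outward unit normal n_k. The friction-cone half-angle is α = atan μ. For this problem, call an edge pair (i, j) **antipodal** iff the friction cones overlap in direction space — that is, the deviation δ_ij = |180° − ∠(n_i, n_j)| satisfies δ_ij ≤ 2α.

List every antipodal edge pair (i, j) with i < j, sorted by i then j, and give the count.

count = 4; pairs: (0,3), (1,4), (1,5), (2,5)

α = atan 0.4 = 21.80°;  2α = 43.60°
n_0 = (+0.6829, +0.7305)
n_1 = (-0.5000, +0.8660)
n_2 = (-0.9991, -0.0427)
n_3 = (-0.6553, -0.7554)
n_4 = (+0.2235, -0.9747)
n_5 = (+0.9377, -0.3473)
  (0,1): δ = 106.93°  ·
  (0,2): δ = 44.48°  ·
  (0,3): δ = 2.13°  ✓
  (0,4): δ = 55.99°  ·
  (0,5): δ = 112.75°  ·
  (1,2): δ = 117.55°  ·
  (1,3): δ = 70.94°  ·
  (1,4): δ = 17.08°  ✓
  (1,5): δ = 39.68°  ✓
  (2,3): δ = 133.39°  ·
  (2,4): δ = 79.53°  ·
  (2,5): δ = 22.77°  ✓
  (3,4): δ = 126.15°  ·
  (3,5): δ = 69.38°  ·
  (4,5): δ = 123.24°  ·
antipodal pairs: 4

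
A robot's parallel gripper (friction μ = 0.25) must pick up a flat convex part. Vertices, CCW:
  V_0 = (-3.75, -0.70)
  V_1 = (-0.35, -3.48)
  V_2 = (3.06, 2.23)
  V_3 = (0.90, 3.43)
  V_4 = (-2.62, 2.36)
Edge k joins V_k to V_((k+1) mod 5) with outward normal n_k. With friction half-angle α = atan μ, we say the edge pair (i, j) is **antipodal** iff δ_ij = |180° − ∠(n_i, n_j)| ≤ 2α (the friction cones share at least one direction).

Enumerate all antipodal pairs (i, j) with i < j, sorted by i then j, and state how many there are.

α = atan 0.25 = 14.04°;  2α = 28.07°
n_0 = (-0.6330, -0.7742)
n_1 = (+0.8586, -0.5127)
n_2 = (+0.4856, +0.8742)
n_3 = (-0.2908, +0.9568)
n_4 = (-0.9381, +0.3464)
  (0,1): δ = 81.57°  ·
  (0,2): δ = 10.22°  ✓
  (0,3): δ = 56.18°  ·
  (0,4): δ = 109.00°  ·
  (1,2): δ = 88.21°  ·
  (1,3): δ = 42.25°  ·
  (1,4): δ = 10.58°  ✓
  (2,3): δ = 134.04°  ·
  (2,4): δ = 81.21°  ·
  (3,4): δ = 127.18°  ·
antipodal pairs: 2

count = 2; pairs: (0,2), (1,4)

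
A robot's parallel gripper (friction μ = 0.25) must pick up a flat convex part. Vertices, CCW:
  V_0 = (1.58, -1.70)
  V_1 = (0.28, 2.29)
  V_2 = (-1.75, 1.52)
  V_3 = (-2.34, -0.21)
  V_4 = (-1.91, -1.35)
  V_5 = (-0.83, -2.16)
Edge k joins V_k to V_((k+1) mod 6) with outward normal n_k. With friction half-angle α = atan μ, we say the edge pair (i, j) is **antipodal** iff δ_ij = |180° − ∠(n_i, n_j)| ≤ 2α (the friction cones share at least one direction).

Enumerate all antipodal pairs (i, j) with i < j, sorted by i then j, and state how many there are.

count = 2; pairs: (0,3), (1,5)

α = atan 0.25 = 14.04°;  2α = 28.07°
n_0 = (+0.9508, +0.3098)
n_1 = (-0.3547, +0.9350)
n_2 = (-0.9465, +0.3228)
n_3 = (-0.9357, -0.3529)
n_4 = (-0.6000, -0.8000)
n_5 = (+0.1875, -0.9823)
  (0,1): δ = 87.27°  ·
  (0,2): δ = 36.88°  ·
  (0,3): δ = 2.62°  ✓
  (0,4): δ = 35.08°  ·
  (0,5): δ = 82.76°  ·
  (1,2): δ = 129.60°  ·
  (1,3): δ = 90.11°  ·
  (1,4): δ = 57.64°  ·
  (1,5): δ = 9.97°  ✓
  (2,3): δ = 140.50°  ·
  (2,4): δ = 108.04°  ·
  (2,5): δ = 60.36°  ·
  (3,4): δ = 147.54°  ·
  (3,5): δ = 99.86°  ·
  (4,5): δ = 132.32°  ·
antipodal pairs: 2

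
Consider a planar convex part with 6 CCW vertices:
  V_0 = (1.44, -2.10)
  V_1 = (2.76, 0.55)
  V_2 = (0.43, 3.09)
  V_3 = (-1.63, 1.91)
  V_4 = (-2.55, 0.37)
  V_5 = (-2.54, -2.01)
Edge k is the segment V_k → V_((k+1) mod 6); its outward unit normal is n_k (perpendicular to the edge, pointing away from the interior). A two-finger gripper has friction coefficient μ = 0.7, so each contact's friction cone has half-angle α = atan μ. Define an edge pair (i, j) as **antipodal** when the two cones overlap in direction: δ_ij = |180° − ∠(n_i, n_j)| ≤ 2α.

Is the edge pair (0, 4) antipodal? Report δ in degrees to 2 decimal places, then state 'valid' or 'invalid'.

α = atan 0.7 = 34.99°;  2α = 69.98°
edge 0: e_0 = (+1.32, +2.65);  n_0 = (+0.8951, -0.4459)
edge 4: e_4 = (+0.01, -2.38);  n_4 = (-1.0000, -0.0042)
∠(n_0, n_4) = 153.28°
δ = |180° − 153.28°| = 26.72°
26.72° ≤ 2α = 69.98°  →  valid

δ = 26.72°, valid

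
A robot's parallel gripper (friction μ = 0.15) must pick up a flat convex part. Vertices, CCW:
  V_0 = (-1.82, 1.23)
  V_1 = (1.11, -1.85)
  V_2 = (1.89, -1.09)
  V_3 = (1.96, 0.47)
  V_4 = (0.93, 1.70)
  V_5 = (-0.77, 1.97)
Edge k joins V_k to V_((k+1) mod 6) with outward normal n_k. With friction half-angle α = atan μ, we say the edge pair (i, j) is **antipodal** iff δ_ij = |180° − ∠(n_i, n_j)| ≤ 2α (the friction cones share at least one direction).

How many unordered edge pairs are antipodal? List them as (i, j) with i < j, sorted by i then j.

count = 2; pairs: (0,3), (1,5)

α = atan 0.15 = 8.53°;  2α = 17.06°
n_0 = (-0.7245, -0.6892)
n_1 = (+0.6979, -0.7162)
n_2 = (+0.9990, -0.0448)
n_3 = (+0.7667, +0.6420)
n_4 = (+0.1569, +0.9876)
n_5 = (-0.5761, +0.8174)
  (0,1): δ = 89.31°  ·
  (0,2): δ = 46.14°  ·
  (0,3): δ = 3.63°  ✓
  (0,4): δ = 37.41°  ·
  (0,5): δ = 81.60°  ·
  (1,2): δ = 136.83°  ·
  (1,3): δ = 94.31°  ·
  (1,4): δ = 53.28°  ·
  (1,5): δ = 9.08°  ✓
  (2,3): δ = 137.49°  ·
  (2,4): δ = 96.46°  ·
  (2,5): δ = 52.26°  ·
  (3,4): δ = 138.97°  ·
  (3,5): δ = 94.77°  ·
  (4,5): δ = 135.80°  ·
antipodal pairs: 2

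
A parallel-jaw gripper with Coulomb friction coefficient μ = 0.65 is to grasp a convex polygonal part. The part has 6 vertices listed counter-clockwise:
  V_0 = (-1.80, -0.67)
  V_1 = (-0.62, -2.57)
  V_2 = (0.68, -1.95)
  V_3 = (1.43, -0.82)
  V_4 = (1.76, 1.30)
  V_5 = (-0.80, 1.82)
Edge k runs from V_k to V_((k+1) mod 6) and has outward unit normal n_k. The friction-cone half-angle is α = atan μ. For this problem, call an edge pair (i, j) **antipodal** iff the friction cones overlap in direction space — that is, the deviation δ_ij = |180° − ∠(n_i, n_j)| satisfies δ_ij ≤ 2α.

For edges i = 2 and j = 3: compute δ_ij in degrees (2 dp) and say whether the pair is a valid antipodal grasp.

δ = 155.27°, invalid

α = atan 0.65 = 33.02°;  2α = 66.05°
edge 2: e_2 = (+0.75, +1.13);  n_2 = (+0.8332, -0.5530)
edge 3: e_3 = (+0.33, +2.12);  n_3 = (+0.9881, -0.1538)
∠(n_2, n_3) = 24.73°
δ = |180° − 24.73°| = 155.27°
155.27° > 2α = 66.05°  →  invalid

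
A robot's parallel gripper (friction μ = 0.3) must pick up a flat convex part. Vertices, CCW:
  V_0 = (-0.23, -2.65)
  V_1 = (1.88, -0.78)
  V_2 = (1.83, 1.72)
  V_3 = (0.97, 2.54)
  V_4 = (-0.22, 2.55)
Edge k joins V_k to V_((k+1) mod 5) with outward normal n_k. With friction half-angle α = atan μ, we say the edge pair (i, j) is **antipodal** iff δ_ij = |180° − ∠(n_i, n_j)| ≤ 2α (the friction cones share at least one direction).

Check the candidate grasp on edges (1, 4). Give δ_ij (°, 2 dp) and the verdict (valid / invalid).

α = atan 0.3 = 16.70°;  2α = 33.40°
edge 1: e_1 = (-0.05, +2.50);  n_1 = (+0.9998, +0.0200)
edge 4: e_4 = (-0.01, -5.20);  n_4 = (-1.0000, +0.0019)
∠(n_1, n_4) = 178.74°
δ = |180° − 178.74°| = 1.26°
1.26° ≤ 2α = 33.40°  →  valid

δ = 1.26°, valid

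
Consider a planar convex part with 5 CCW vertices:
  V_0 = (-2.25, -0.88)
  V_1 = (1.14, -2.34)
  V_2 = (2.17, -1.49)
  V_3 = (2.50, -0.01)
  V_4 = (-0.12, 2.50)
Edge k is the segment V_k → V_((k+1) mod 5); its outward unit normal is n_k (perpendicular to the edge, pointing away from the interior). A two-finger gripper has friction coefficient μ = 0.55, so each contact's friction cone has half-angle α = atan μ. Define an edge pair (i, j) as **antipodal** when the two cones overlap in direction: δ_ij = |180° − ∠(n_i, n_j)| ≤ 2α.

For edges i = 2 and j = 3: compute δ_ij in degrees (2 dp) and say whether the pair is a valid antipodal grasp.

α = atan 0.55 = 28.81°;  2α = 57.62°
edge 2: e_2 = (+0.33, +1.48);  n_2 = (+0.9760, -0.2176)
edge 3: e_3 = (-2.62, +2.51);  n_3 = (+0.6918, +0.7221)
∠(n_2, n_3) = 58.80°
δ = |180° − 58.80°| = 121.20°
121.20° > 2α = 57.62°  →  invalid

δ = 121.20°, invalid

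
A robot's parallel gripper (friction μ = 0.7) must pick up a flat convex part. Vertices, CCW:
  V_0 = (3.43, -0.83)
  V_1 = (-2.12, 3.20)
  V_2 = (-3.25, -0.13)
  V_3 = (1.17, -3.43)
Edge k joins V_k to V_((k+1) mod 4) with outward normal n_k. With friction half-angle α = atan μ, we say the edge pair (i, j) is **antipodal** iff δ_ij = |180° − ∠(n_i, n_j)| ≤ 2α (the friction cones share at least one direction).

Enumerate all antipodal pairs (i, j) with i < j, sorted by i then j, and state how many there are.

count = 2; pairs: (0,2), (1,3)

α = atan 0.7 = 34.99°;  2α = 69.98°
n_0 = (+0.5876, +0.8092)
n_1 = (-0.9470, +0.3213)
n_2 = (-0.5983, -0.8013)
n_3 = (+0.7547, -0.6560)
  (0,1): δ = 72.76°  ·
  (0,2): δ = 0.76°  ✓
  (0,3): δ = 84.99°  ·
  (1,2): δ = 108.00°  ·
  (1,3): δ = 22.25°  ✓
  (2,3): δ = 94.25°  ·
antipodal pairs: 2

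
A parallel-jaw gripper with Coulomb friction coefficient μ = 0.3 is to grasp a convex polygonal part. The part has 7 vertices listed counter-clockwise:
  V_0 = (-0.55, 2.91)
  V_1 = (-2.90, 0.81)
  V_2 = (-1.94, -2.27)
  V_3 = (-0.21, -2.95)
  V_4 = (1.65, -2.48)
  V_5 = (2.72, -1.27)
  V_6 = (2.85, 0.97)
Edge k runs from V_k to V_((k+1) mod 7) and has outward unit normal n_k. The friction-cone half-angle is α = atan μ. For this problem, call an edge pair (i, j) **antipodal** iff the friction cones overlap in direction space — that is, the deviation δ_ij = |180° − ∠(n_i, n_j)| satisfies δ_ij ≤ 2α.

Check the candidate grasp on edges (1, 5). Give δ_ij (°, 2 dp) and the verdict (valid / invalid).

α = atan 0.3 = 16.70°;  2α = 33.40°
edge 1: e_1 = (+0.96, -3.08);  n_1 = (-0.9547, -0.2976)
edge 5: e_5 = (+0.13, +2.24);  n_5 = (+0.9983, -0.0579)
∠(n_1, n_5) = 159.37°
δ = |180° − 159.37°| = 20.63°
20.63° ≤ 2α = 33.40°  →  valid

δ = 20.63°, valid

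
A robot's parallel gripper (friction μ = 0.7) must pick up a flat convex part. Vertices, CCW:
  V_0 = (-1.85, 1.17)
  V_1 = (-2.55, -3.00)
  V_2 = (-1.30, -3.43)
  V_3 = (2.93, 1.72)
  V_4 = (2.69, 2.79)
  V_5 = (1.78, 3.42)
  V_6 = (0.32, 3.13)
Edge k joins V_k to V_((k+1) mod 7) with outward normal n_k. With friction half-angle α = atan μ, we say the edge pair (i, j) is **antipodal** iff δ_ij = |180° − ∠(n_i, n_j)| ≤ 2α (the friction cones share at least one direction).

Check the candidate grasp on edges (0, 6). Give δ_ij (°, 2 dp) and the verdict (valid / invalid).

δ = 141.62°, invalid

α = atan 0.7 = 34.99°;  2α = 69.98°
edge 0: e_0 = (-0.70, -4.17);  n_0 = (-0.9862, +0.1655)
edge 6: e_6 = (-2.17, -1.96);  n_6 = (-0.6703, +0.7421)
∠(n_0, n_6) = 38.38°
δ = |180° − 38.38°| = 141.62°
141.62° > 2α = 69.98°  →  invalid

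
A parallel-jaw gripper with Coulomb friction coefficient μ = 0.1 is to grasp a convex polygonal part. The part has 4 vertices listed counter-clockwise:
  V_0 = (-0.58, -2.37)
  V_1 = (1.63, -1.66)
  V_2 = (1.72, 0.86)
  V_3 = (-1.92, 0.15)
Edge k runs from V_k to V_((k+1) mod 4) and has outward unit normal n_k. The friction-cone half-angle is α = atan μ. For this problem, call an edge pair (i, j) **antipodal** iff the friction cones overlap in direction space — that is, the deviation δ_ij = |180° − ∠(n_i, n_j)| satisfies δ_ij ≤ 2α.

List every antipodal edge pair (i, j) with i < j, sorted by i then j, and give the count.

count = 1; pairs: (0,2)

α = atan 0.1 = 5.71°;  2α = 11.42°
n_0 = (+0.3059, -0.9521)
n_1 = (+0.9994, -0.0357)
n_2 = (-0.1914, +0.9815)
n_3 = (-0.8829, -0.4695)
  (0,1): δ = 109.86°  ·
  (0,2): δ = 6.77°  ✓
  (0,3): δ = 100.19°  ·
  (1,2): δ = 76.92°  ·
  (1,3): δ = 30.05°  ·
  (2,3): δ = 73.04°  ·
antipodal pairs: 1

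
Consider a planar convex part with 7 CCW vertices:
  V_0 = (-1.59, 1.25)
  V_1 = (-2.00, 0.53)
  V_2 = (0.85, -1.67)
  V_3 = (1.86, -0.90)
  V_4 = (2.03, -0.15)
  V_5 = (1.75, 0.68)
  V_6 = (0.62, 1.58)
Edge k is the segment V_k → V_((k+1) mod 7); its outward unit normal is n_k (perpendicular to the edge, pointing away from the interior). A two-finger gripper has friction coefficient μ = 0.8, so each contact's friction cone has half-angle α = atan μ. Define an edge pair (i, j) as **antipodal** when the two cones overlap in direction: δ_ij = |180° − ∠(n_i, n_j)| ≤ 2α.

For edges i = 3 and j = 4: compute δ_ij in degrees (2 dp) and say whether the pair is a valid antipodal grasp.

α = atan 0.8 = 38.66°;  2α = 77.32°
edge 3: e_3 = (+0.17, +0.75);  n_3 = (+0.9753, -0.2211)
edge 4: e_4 = (-0.28, +0.83);  n_4 = (+0.9475, +0.3197)
∠(n_3, n_4) = 31.41°
δ = |180° − 31.41°| = 148.59°
148.59° > 2α = 77.32°  →  invalid

δ = 148.59°, invalid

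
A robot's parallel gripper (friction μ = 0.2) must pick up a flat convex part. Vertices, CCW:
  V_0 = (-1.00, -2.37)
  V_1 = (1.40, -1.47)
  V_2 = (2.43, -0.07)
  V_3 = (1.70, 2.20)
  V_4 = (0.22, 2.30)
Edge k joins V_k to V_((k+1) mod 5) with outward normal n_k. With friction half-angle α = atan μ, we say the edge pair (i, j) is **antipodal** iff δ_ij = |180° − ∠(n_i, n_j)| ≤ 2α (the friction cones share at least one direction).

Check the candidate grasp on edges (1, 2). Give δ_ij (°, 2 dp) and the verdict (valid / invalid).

α = atan 0.2 = 11.31°;  2α = 22.62°
edge 1: e_1 = (+1.03, +1.40);  n_1 = (+0.8055, -0.5926)
edge 2: e_2 = (-0.73, +2.27);  n_2 = (+0.9520, +0.3061)
∠(n_1, n_2) = 54.17°
δ = |180° − 54.17°| = 125.83°
125.83° > 2α = 22.62°  →  invalid

δ = 125.83°, invalid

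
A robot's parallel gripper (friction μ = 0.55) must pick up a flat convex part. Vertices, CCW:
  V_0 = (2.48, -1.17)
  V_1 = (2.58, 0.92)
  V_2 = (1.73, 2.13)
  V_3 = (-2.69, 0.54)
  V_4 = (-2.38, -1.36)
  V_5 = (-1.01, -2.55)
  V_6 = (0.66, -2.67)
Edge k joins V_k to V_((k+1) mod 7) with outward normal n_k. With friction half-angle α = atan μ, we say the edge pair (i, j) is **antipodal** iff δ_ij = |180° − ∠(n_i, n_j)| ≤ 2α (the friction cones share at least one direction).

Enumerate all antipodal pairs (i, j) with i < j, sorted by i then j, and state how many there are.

count = 7; pairs: (0,3), (0,4), (1,3), (1,4), (1,5), (2,5), (2,6)

α = atan 0.55 = 28.81°;  2α = 57.62°
n_0 = (+0.9989, -0.0478)
n_1 = (+0.8183, +0.5748)
n_2 = (-0.3385, +0.9410)
n_3 = (-0.9869, -0.1610)
n_4 = (-0.6558, -0.7550)
n_5 = (-0.0717, -0.9974)
n_6 = (+0.6360, -0.7717)
  (0,1): δ = 142.17°  ·
  (0,2): δ = 67.48°  ·
  (0,3): δ = 12.01°  ✓
  (0,4): δ = 51.76°  ✓
  (0,5): δ = 88.63°  ·
  (0,6): δ = 132.23°  ·
  (1,2): δ = 105.30°  ·
  (1,3): δ = 25.82°  ✓
  (1,4): δ = 13.93°  ✓
  (1,5): δ = 50.80°  ✓
  (1,6): δ = 94.41°  ·
  (2,3): δ = 100.52°  ·
  (2,4): δ = 60.76°  ·
  (2,5): δ = 23.90°  ✓
  (2,6): δ = 19.71°  ✓
  (3,4): δ = 140.24°  ·
  (3,5): δ = 103.38°  ·
  (3,6): δ = 59.77°  ·
  (4,5): δ = 143.13°  ·
  (4,6): δ = 99.53°  ·
  (5,6): δ = 136.40°  ·
antipodal pairs: 7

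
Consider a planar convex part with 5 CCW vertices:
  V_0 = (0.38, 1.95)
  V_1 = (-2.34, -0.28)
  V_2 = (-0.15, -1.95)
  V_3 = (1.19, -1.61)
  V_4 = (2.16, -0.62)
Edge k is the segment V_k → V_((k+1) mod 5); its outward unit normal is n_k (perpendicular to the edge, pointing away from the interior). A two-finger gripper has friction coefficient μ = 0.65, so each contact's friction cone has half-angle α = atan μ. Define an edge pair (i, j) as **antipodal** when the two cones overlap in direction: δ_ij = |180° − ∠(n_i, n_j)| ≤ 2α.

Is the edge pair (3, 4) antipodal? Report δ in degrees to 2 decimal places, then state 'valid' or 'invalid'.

α = atan 0.65 = 33.02°;  2α = 66.05°
edge 3: e_3 = (+0.97, +0.99);  n_3 = (+0.7143, -0.6999)
edge 4: e_4 = (-1.78, +2.57);  n_4 = (+0.8221, +0.5694)
∠(n_3, n_4) = 79.12°
δ = |180° − 79.12°| = 100.88°
100.88° > 2α = 66.05°  →  invalid

δ = 100.88°, invalid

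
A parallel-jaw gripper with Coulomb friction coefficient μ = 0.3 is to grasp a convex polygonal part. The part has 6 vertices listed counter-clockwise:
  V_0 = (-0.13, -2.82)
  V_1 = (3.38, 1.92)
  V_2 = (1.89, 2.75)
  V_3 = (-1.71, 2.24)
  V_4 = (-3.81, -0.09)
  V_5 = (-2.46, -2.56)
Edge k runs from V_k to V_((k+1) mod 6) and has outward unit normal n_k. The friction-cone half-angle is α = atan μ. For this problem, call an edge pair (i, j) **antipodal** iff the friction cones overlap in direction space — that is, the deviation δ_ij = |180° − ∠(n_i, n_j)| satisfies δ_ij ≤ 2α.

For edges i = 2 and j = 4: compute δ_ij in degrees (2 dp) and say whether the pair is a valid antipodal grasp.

α = atan 0.3 = 16.70°;  2α = 33.40°
edge 2: e_2 = (-3.60, -0.51);  n_2 = (-0.1403, +0.9901)
edge 4: e_4 = (+1.35, -2.47);  n_4 = (-0.8775, -0.4796)
∠(n_2, n_4) = 110.60°
δ = |180° − 110.60°| = 69.40°
69.40° > 2α = 33.40°  →  invalid

δ = 69.40°, invalid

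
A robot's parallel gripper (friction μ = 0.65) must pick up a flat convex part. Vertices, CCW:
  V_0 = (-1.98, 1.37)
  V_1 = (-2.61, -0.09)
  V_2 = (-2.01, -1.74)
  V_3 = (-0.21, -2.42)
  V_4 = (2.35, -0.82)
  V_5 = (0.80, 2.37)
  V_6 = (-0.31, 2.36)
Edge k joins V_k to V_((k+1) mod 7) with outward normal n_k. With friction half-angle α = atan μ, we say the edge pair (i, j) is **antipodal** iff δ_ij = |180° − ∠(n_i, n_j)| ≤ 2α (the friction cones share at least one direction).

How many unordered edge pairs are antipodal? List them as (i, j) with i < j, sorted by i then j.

count = 8; pairs: (0,3), (0,4), (1,4), (2,4), (2,5), (2,6), (3,5), (3,6)

α = atan 0.65 = 33.02°;  2α = 66.05°
n_0 = (-0.9182, +0.3962)
n_1 = (-0.9398, -0.3417)
n_2 = (-0.3534, -0.9355)
n_3 = (+0.5300, -0.8480)
n_4 = (+0.8994, +0.4370)
n_5 = (-0.0090, +1.0000)
n_6 = (-0.5099, +0.8602)
  (0,1): δ = 136.68°  ·
  (0,2): δ = 87.35°  ·
  (0,3): δ = 34.65°  ✓
  (0,4): δ = 49.26°  ✓
  (0,5): δ = 113.86°  ·
  (0,6): δ = 144.00°  ·
  (1,2): δ = 130.68°  ·
  (1,3): δ = 77.98°  ·
  (1,4): δ = 5.93°  ✓
  (1,5): δ = 70.53°  ·
  (1,6): δ = 100.68°  ·
  (2,3): δ = 127.30°  ·
  (2,4): δ = 43.39°  ✓
  (2,5): δ = 21.21°  ✓
  (2,6): δ = 51.36°  ✓
  (3,4): δ = 96.09°  ·
  (3,5): δ = 31.49°  ✓
  (3,6): δ = 1.35°  ✓
  (4,5): δ = 115.40°  ·
  (4,6): δ = 85.25°  ·
  (5,6): δ = 149.86°  ·
antipodal pairs: 8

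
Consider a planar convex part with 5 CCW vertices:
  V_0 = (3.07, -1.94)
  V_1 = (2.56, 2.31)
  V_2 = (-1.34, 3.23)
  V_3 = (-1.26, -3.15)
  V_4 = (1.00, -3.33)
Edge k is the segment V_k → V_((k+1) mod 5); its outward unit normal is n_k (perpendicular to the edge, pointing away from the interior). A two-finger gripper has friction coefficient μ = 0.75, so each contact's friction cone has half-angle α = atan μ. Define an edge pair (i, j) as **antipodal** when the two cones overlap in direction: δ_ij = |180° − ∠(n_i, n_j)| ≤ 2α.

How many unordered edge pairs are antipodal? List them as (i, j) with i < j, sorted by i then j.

count = 4; pairs: (0,2), (1,3), (1,4), (2,4)

α = atan 0.75 = 36.87°;  2α = 73.74°
n_0 = (+0.9929, +0.1191)
n_1 = (+0.2296, +0.9733)
n_2 = (-0.9999, -0.0125)
n_3 = (-0.0794, -0.9968)
n_4 = (+0.5575, -0.8302)
  (0,1): δ = 110.12°  ·
  (0,2): δ = 6.12°  ✓
  (0,3): δ = 78.60°  ·
  (0,4): δ = 117.04°  ·
  (1,2): δ = 76.01°  ·
  (1,3): δ = 8.72°  ✓
  (1,4): δ = 47.15°  ✓
  (2,3): δ = 95.27°  ·
  (2,4): δ = 56.84°  ✓
  (3,4): δ = 141.56°  ·
antipodal pairs: 4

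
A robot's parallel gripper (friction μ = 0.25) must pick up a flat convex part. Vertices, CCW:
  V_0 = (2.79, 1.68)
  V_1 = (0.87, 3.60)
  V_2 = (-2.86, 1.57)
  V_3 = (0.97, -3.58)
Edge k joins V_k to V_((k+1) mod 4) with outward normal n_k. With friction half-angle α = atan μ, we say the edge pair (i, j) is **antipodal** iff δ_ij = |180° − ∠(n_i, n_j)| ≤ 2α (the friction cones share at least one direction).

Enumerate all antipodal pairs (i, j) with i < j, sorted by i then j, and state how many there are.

count = 1; pairs: (0,2)

α = atan 0.25 = 14.04°;  2α = 28.07°
n_0 = (+0.7071, +0.7071)
n_1 = (-0.4780, +0.8783)
n_2 = (-0.8024, -0.5968)
n_3 = (+0.9450, -0.3270)
  (0,1): δ = 106.44°  ·
  (0,2): δ = 8.36°  ✓
  (0,3): δ = 115.91°  ·
  (1,2): δ = 81.92°  ·
  (1,3): δ = 42.36°  ·
  (2,3): δ = 55.72°  ·
antipodal pairs: 1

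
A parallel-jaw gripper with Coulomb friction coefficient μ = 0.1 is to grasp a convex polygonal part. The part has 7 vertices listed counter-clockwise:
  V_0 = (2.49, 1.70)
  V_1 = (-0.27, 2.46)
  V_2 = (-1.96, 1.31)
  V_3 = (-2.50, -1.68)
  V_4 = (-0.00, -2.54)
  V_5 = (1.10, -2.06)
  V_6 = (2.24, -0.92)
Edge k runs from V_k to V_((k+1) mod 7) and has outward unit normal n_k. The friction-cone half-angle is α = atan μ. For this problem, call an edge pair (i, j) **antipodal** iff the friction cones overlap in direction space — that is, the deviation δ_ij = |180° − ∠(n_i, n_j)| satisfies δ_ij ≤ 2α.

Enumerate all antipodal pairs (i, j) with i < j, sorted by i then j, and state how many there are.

count = 4; pairs: (0,3), (1,4), (1,5), (2,6)

α = atan 0.1 = 5.71°;  2α = 11.42°
n_0 = (+0.2655, +0.9641)
n_1 = (-0.5626, +0.8267)
n_2 = (-0.9841, +0.1777)
n_3 = (-0.3253, -0.9456)
n_4 = (+0.3999, -0.9165)
n_5 = (+0.7071, -0.7071)
n_6 = (+0.9955, -0.0950)
  (0,1): δ = 130.37°  ·
  (0,2): δ = 84.84°  ·
  (0,3): δ = 3.59°  ✓
  (0,4): δ = 38.97°  ·
  (0,5): δ = 60.40°  ·
  (0,6): δ = 99.94°  ·
  (1,2): δ = 134.47°  ·
  (1,3): δ = 53.22°  ·
  (1,4): δ = 10.66°  ✓
  (1,5): δ = 10.77°  ✓
  (1,6): δ = 50.32°  ·
  (2,3): δ = 98.75°  ·
  (2,4): δ = 56.19°  ·
  (2,5): δ = 34.76°  ·
  (2,6): δ = 4.79°  ✓
  (3,4): δ = 137.44°  ·
  (3,5): δ = 116.02°  ·
  (3,6): δ = 76.47°  ·
  (4,5): δ = 158.57°  ·
  (4,6): δ = 119.03°  ·
  (5,6): δ = 140.45°  ·
antipodal pairs: 4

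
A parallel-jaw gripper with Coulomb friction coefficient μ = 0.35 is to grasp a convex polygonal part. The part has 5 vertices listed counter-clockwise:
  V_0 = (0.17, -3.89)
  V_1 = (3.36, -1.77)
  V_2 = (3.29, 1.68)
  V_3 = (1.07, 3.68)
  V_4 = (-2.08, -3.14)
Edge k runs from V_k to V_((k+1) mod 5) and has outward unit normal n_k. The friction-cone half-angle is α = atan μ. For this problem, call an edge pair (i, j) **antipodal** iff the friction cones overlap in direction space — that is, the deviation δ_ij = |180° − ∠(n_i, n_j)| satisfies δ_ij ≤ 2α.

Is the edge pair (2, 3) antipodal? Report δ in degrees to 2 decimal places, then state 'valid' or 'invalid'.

δ = 72.78°, invalid

α = atan 0.35 = 19.29°;  2α = 38.58°
edge 2: e_2 = (-2.22, +2.00);  n_2 = (+0.6693, +0.7430)
edge 3: e_3 = (-3.15, -6.82);  n_3 = (-0.9078, +0.4193)
∠(n_2, n_3) = 107.22°
δ = |180° − 107.22°| = 72.78°
72.78° > 2α = 38.58°  →  invalid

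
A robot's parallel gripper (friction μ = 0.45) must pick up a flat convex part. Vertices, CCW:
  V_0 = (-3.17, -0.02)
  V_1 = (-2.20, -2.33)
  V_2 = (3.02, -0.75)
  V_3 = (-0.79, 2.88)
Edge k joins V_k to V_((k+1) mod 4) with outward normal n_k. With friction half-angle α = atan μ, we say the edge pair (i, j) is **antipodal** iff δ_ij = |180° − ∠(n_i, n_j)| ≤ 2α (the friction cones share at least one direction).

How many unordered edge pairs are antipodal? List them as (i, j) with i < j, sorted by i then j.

count = 2; pairs: (0,2), (1,3)

α = atan 0.45 = 24.23°;  2α = 48.46°
n_0 = (-0.9220, -0.3872)
n_1 = (+0.2897, -0.9571)
n_2 = (+0.6898, +0.7240)
n_3 = (-0.7730, +0.6344)
  (0,1): δ = 95.94°  ·
  (0,2): δ = 23.61°  ✓
  (0,3): δ = 117.85°  ·
  (1,2): δ = 60.45°  ·
  (1,3): δ = 33.78°  ✓
  (2,3): δ = 85.76°  ·
antipodal pairs: 2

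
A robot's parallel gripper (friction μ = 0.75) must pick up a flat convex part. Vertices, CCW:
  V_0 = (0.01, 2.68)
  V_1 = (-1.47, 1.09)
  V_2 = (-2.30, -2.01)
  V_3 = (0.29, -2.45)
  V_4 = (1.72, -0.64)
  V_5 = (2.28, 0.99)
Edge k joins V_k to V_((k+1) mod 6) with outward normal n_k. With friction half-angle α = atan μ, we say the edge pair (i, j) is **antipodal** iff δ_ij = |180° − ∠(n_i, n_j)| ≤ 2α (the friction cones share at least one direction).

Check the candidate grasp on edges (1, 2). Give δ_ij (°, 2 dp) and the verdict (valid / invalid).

α = atan 0.75 = 36.87°;  2α = 73.74°
edge 1: e_1 = (-0.83, -3.10);  n_1 = (-0.9660, +0.2586)
edge 2: e_2 = (+2.59, -0.44);  n_2 = (-0.1675, -0.9859)
∠(n_1, n_2) = 95.35°
δ = |180° − 95.35°| = 84.65°
84.65° > 2α = 73.74°  →  invalid

δ = 84.65°, invalid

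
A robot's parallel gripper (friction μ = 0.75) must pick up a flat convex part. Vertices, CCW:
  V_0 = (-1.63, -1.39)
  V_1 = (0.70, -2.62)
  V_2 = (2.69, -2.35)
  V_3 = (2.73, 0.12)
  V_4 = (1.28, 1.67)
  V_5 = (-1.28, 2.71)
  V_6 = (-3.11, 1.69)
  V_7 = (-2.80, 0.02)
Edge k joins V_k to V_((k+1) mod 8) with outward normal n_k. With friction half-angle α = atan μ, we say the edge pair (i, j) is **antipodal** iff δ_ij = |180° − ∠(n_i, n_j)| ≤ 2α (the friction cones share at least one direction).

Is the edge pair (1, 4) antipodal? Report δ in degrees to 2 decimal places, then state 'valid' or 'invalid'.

α = atan 0.75 = 36.87°;  2α = 73.74°
edge 1: e_1 = (+1.99, +0.27);  n_1 = (+0.1344, -0.9909)
edge 4: e_4 = (-2.56, +1.04);  n_4 = (+0.3764, +0.9265)
∠(n_1, n_4) = 150.16°
δ = |180° − 150.16°| = 29.84°
29.84° ≤ 2α = 73.74°  →  valid

δ = 29.84°, valid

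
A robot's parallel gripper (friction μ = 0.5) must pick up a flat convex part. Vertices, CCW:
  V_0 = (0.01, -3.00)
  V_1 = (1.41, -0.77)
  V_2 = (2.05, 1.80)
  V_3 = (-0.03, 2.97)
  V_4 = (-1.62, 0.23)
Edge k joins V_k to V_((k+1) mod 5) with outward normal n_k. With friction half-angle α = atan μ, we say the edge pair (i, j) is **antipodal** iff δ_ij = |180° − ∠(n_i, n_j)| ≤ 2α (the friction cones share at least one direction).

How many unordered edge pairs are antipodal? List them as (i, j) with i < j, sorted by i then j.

count = 4; pairs: (0,3), (1,3), (1,4), (2,4)

α = atan 0.5 = 26.57°;  2α = 53.13°
n_0 = (+0.8469, -0.5317)
n_1 = (+0.9704, -0.2416)
n_2 = (+0.4903, +0.8716)
n_3 = (-0.8649, +0.5019)
n_4 = (-0.8928, -0.4505)
  (0,1): δ = 161.86°  ·
  (0,2): δ = 87.24°  ·
  (0,3): δ = 1.99°  ✓
  (0,4): δ = 58.90°  ·
  (1,2): δ = 105.37°  ·
  (1,3): δ = 16.14°  ✓
  (1,4): δ = 40.76°  ✓
  (2,3): δ = 90.77°  ·
  (2,4): δ = 33.86°  ✓
  (3,4): δ = 123.10°  ·
antipodal pairs: 4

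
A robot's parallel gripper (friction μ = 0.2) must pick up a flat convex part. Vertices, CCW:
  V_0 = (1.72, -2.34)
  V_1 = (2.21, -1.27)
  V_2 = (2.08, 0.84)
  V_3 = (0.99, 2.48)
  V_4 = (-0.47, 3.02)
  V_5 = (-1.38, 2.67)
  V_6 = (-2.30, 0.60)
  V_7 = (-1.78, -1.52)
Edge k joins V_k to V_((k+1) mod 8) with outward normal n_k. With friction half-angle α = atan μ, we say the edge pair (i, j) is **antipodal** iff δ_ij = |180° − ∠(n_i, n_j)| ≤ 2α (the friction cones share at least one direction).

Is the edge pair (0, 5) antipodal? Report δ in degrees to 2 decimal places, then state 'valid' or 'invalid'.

δ = 0.64°, valid

α = atan 0.2 = 11.31°;  2α = 22.62°
edge 0: e_0 = (+0.49, +1.07);  n_0 = (+0.9092, -0.4164)
edge 5: e_5 = (-0.92, -2.07);  n_5 = (-0.9138, +0.4061)
∠(n_0, n_5) = 179.36°
δ = |180° − 179.36°| = 0.64°
0.64° ≤ 2α = 22.62°  →  valid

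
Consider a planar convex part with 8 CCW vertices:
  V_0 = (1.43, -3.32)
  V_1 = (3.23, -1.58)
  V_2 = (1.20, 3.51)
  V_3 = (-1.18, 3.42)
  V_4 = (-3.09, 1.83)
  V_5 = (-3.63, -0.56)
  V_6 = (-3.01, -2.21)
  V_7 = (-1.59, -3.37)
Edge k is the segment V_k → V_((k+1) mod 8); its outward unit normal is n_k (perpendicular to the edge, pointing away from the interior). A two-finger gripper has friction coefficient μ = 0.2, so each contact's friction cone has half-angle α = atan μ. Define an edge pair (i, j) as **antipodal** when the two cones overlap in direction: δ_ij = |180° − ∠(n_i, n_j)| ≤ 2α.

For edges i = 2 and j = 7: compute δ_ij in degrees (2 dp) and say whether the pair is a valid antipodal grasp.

α = atan 0.2 = 11.31°;  2α = 22.62°
edge 2: e_2 = (-2.38, -0.09);  n_2 = (-0.0378, +0.9993)
edge 7: e_7 = (+3.02, +0.05);  n_7 = (+0.0166, -0.9999)
∠(n_2, n_7) = 178.78°
δ = |180° − 178.78°| = 1.22°
1.22° ≤ 2α = 22.62°  →  valid

δ = 1.22°, valid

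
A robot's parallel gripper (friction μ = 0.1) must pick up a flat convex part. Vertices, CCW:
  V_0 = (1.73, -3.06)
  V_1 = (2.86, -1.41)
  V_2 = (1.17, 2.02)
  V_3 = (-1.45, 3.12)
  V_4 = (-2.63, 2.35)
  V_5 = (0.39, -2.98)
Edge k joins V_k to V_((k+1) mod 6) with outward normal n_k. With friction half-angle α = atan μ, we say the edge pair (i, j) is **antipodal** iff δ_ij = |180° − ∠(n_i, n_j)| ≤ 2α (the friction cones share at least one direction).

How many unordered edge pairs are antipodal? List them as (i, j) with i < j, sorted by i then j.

count = 1; pairs: (1,4)

α = atan 0.1 = 5.71°;  2α = 11.42°
n_0 = (+0.8251, -0.5650)
n_1 = (+0.8970, +0.4420)
n_2 = (+0.3871, +0.9220)
n_3 = (-0.5465, +0.8375)
n_4 = (-0.8700, -0.4930)
n_5 = (-0.0596, -0.9982)
  (0,1): δ = 119.36°  ·
  (0,2): δ = 78.37°  ·
  (0,3): δ = 22.47°  ·
  (0,4): δ = 63.94°  ·
  (0,5): δ = 120.99°  ·
  (1,2): δ = 139.00°  ·
  (1,3): δ = 83.10°  ·
  (1,4): δ = 3.31°  ✓
  (1,5): δ = 60.35°  ·
  (2,3): δ = 124.10°  ·
  (2,4): δ = 37.69°  ·
  (2,5): δ = 19.36°  ·
  (3,4): δ = 93.59°  ·
  (3,5): δ = 36.54°  ·
  (4,5): δ = 122.95°  ·
antipodal pairs: 1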